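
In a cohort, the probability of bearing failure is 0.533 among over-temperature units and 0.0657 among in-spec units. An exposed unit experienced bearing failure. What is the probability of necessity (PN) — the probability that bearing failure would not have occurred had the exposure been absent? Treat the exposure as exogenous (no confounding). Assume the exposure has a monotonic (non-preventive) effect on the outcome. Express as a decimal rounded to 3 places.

PN ≈ 0.877

Let p₁ = 0.533, p₀ = 0.0657.
Under exogeneity and monotonicity, PN = (p₁ − p₀) / p₁.
PN = (0.533 − 0.0657) / 0.533 = 0.4673 / 0.533 ≈ 0.8767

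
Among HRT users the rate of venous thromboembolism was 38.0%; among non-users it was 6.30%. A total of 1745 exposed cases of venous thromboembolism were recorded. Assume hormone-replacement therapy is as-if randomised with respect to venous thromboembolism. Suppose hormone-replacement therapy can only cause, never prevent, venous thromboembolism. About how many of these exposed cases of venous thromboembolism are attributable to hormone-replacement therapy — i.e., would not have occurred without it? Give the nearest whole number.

about 1456 cases

p₁ = 0.38, p₀ = 0.063.
PN = (p₁ − p₀)/p₁ = (0.38 − 0.063) / 0.38 ≈ 0.83421.
Attributable cases ≈ PN × (exposed cases) = 0.83421 × 1745 ≈ 1455.70.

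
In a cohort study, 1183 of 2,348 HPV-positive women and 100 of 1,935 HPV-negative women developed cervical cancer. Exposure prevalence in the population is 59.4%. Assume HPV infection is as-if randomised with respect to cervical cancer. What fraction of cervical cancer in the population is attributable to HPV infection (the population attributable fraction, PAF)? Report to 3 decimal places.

PAF ≈ 0.839

p₁ = P(outcome | exposed) = 1183/2348 = 0.50383
p₀ = P(outcome | unexposed) = 100/1935 = 0.05168
Overall risk P(Y=1) = π·p₁ + (1−π)·p₀ = 0.594×0.50383 + 0.406×0.05168 = 0.32026.
Under exogeneity, PAF = [P(Y=1) − p₀] / P(Y=1).
PAF = (0.32026 − 0.05168) / 0.32026 ≈ 0.8386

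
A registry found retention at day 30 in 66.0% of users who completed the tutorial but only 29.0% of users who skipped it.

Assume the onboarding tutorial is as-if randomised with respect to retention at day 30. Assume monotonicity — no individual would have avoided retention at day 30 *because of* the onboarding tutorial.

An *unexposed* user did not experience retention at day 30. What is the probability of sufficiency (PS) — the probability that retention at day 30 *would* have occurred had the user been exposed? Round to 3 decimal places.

p₁ = 0.66, p₀ = 0.29.
Under exogeneity and monotonicity, PS = (p₁ − p₀) / (1 − p₀).
PS = (0.66 − 0.29) / (1 − 0.29) = 0.37 / 0.71 ≈ 0.5211

PS ≈ 0.521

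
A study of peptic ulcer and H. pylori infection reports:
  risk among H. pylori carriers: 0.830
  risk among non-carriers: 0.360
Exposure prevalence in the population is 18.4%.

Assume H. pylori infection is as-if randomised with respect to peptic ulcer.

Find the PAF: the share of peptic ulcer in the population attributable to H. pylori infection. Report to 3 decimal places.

Let p₁ = 0.83, p₀ = 0.36.
Overall risk P(Y=1) = π·p₁ + (1−π)·p₀ = 0.184×0.83 + 0.816×0.36 = 0.44648.
Under exogeneity, PAF = [P(Y=1) − p₀] / P(Y=1).
PAF = (0.44648 − 0.36) / 0.44648 ≈ 0.1937

PAF ≈ 0.194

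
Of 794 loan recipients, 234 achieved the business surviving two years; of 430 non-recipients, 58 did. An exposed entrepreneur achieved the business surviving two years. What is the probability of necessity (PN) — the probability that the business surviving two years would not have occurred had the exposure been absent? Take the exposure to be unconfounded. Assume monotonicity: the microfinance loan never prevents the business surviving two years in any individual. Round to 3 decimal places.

p₁ = P(outcome | exposed) = 234/794 = 0.29471
p₀ = P(outcome | unexposed) = 58/430 = 0.13488
Under exogeneity and monotonicity, PN = (p₁ − p₀) / p₁.
PN = (0.29471 − 0.13488) / 0.29471 = 0.15983 / 0.29471 ≈ 0.5423

PN ≈ 0.542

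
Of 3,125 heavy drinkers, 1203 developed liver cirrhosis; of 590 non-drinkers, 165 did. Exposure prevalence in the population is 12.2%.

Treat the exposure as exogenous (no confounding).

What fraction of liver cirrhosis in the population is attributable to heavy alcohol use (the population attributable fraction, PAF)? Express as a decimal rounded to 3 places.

PAF ≈ 0.044

p₁ = P(outcome | exposed) = 1203/3125 = 0.38496
p₀ = P(outcome | unexposed) = 165/590 = 0.27966
Overall risk P(Y=1) = π·p₁ + (1−π)·p₀ = 0.122×0.38496 + 0.878×0.27966 = 0.29251.
Under exogeneity, PAF = [P(Y=1) − p₀] / P(Y=1).
PAF = (0.29251 − 0.27966) / 0.29251 ≈ 0.0439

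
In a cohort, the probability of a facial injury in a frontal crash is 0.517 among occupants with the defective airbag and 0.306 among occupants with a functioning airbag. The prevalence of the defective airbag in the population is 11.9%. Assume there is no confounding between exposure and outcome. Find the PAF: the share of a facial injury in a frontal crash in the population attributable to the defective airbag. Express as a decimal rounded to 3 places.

PAF ≈ 0.076

Let p₁ = 0.517, p₀ = 0.306.
Overall risk P(Y=1) = π·p₁ + (1−π)·p₀ = 0.119×0.517 + 0.881×0.306 = 0.33111.
Under exogeneity, PAF = [P(Y=1) − p₀] / P(Y=1).
PAF = (0.33111 − 0.306) / 0.33111 ≈ 0.0758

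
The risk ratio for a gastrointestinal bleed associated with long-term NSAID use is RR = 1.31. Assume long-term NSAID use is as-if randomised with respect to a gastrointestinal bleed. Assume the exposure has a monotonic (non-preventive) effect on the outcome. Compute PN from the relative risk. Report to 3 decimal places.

Under exogeneity and monotonicity, PN = (RR − 1) / RR = 1 − 1/RR.
PN = (1.31 − 1) / 1.31 = 0.31 / 1.31 ≈ 0.2366

PN ≈ 0.237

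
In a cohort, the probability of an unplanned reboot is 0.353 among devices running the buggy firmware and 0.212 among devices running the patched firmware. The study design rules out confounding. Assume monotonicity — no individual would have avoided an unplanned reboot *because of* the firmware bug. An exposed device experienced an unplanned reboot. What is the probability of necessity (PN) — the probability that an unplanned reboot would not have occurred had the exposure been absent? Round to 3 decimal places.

PN ≈ 0.399

Let p₁ = 0.353, p₀ = 0.212.
Under exogeneity and monotonicity, PN = (p₁ − p₀) / p₁.
PN = (0.353 − 0.212) / 0.353 = 0.141 / 0.353 ≈ 0.3994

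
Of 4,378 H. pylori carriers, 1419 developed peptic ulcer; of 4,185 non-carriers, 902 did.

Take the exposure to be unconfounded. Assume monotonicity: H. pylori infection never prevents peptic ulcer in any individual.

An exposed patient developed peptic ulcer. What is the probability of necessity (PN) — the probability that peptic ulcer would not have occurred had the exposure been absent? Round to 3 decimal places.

p₁ = P(outcome | exposed) = 1419/4378 = 0.32412
p₀ = P(outcome | unexposed) = 902/4185 = 0.21553
Under exogeneity and monotonicity, PN = (p₁ − p₀) / p₁.
PN = (0.32412 − 0.21553) / 0.32412 = 0.10859 / 0.32412 ≈ 0.3350

PN ≈ 0.335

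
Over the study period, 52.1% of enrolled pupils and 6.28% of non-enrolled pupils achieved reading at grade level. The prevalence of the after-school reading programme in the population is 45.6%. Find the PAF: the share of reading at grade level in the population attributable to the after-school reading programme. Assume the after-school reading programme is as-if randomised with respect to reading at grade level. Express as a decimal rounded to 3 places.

p₁ = 0.521, p₀ = 0.0628.
Overall risk P(Y=1) = π·p₁ + (1−π)·p₀ = 0.456×0.521 + 0.544×0.0628 = 0.27174.
Under exogeneity, PAF = [P(Y=1) − p₀] / P(Y=1).
PAF = (0.27174 − 0.0628) / 0.27174 ≈ 0.7689

PAF ≈ 0.769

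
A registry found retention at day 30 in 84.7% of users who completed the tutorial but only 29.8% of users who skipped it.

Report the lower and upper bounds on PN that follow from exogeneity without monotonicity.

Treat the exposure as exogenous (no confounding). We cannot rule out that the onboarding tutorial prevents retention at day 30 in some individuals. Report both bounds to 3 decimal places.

p₁ = 0.847, p₀ = 0.298.
Under exogeneity alone the bounds on PN are max{0,(p₁−p₀)/p₁} ≤ PN ≤ min{1,(1−p₀)/p₁}.
  lower = (p₁ − p₀)/p₁ = 0.549 / 0.847 ≈ 0.6482
  upper = min{1, (1 − p₀)/p₁} = 0.702 / 0.847 ≈ 0.8288

0.648 ≤ PN ≤ 0.829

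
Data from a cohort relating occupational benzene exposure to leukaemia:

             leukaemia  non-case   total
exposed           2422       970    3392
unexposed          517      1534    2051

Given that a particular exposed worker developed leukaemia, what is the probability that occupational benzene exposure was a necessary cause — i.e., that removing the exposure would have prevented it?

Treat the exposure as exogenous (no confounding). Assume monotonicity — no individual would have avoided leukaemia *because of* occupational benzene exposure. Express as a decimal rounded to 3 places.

p₁ = P(outcome | exposed) = 2422/3392 = 0.71403
p₀ = P(outcome | unexposed) = 517/2051 = 0.25207
Under exogeneity and monotonicity, PN = (p₁ − p₀) / p₁.
PN = (0.71403 − 0.25207) / 0.71403 = 0.46196 / 0.71403 ≈ 0.6470

PN ≈ 0.647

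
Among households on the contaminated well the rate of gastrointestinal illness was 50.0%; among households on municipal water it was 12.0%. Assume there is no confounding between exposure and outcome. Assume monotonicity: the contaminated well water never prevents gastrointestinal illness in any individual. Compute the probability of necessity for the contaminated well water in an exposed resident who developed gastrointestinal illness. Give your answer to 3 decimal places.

PN ≈ 0.760

p₁ = 0.5, p₀ = 0.12.
Under exogeneity and monotonicity, PN = (p₁ − p₀) / p₁.
PN = (0.5 − 0.12) / 0.5 = 0.38 / 0.5 ≈ 0.7600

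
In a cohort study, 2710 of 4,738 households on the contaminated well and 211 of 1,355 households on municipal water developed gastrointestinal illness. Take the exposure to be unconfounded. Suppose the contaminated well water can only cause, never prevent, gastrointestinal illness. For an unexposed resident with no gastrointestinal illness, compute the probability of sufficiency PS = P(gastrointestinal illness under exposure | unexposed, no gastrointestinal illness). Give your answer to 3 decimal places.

PS ≈ 0.493

p₁ = P(outcome | exposed) = 2710/4738 = 0.57197
p₀ = P(outcome | unexposed) = 211/1355 = 0.15572
Under exogeneity and monotonicity, PS = (p₁ − p₀) / (1 − p₀).
PS = (0.57197 − 0.15572) / (1 − 0.15572) = 0.41625 / 0.84428 ≈ 0.4930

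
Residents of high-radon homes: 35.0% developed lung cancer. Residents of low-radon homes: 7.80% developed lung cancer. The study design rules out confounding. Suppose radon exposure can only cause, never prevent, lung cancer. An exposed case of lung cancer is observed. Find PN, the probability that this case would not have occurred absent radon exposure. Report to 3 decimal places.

PN ≈ 0.777

p₁ = 0.35, p₀ = 0.078.
Under exogeneity and monotonicity, PN = (p₁ − p₀) / p₁.
PN = (0.35 − 0.078) / 0.35 = 0.272 / 0.35 ≈ 0.7771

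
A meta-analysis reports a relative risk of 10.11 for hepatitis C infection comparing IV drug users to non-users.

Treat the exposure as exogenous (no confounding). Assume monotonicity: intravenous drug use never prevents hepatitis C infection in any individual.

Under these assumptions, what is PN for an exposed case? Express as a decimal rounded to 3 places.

Under exogeneity and monotonicity, PN = (RR − 1) / RR = 1 − 1/RR.
PN = (10.11 − 1) / 10.11 = 9.11 / 10.11 ≈ 0.9011

PN ≈ 0.901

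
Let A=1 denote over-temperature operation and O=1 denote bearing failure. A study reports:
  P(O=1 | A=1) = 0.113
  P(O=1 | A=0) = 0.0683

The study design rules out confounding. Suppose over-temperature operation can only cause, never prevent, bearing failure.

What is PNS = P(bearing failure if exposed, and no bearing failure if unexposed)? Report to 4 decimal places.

PNS ≈ 0.0447

Let p₁ = 0.113, p₀ = 0.0683.
Under exogeneity and monotonicity, PNS = p₁ − p₀.
PNS = 0.113 − 0.0683 = 0.0447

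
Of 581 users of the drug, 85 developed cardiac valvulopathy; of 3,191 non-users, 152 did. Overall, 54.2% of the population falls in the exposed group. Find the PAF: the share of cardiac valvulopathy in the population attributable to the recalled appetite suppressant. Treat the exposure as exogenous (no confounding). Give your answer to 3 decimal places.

p₁ = P(outcome | exposed) = 85/581 = 0.1463
p₀ = P(outcome | unexposed) = 152/3191 = 0.047634
Overall risk P(Y=1) = π·p₁ + (1−π)·p₀ = 0.542×0.1463 + 0.458×0.047634 = 0.10111.
Under exogeneity, PAF = [P(Y=1) − p₀] / P(Y=1).
PAF = (0.10111 − 0.047634) / 0.10111 ≈ 0.5289

PAF ≈ 0.529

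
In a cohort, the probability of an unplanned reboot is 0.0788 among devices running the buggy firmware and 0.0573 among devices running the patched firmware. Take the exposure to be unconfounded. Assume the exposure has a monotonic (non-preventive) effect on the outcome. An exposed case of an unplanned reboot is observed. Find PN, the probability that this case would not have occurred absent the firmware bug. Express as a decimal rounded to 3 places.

Let p₁ = 0.0788, p₀ = 0.0573.
Under exogeneity and monotonicity, PN = (p₁ − p₀) / p₁.
PN = (0.0788 − 0.0573) / 0.0788 = 0.0215 / 0.0788 ≈ 0.2728

PN ≈ 0.273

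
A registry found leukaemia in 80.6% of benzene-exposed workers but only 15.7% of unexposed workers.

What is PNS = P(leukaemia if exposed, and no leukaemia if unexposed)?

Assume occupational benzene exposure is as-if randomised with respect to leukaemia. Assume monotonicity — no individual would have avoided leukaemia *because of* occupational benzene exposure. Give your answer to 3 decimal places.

PNS ≈ 0.649

p₁ = 0.806, p₀ = 0.157.
Under exogeneity and monotonicity, PNS = p₁ − p₀.
PNS = 0.806 − 0.157 = 0.649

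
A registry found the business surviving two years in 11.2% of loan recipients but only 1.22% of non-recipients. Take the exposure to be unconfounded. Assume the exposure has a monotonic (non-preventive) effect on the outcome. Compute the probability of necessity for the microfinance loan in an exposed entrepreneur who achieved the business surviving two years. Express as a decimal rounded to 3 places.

PN ≈ 0.891

p₁ = 0.112, p₀ = 0.0122.
Under exogeneity and monotonicity, PN = (p₁ − p₀) / p₁.
PN = (0.112 − 0.0122) / 0.112 = 0.0998 / 0.112 ≈ 0.8911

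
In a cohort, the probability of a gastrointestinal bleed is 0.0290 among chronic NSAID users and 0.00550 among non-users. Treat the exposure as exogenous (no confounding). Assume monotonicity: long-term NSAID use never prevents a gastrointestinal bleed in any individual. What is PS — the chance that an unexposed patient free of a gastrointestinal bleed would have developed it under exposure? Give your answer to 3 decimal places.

PS ≈ 0.024

Let p₁ = 0.029, p₀ = 0.0055.
Under exogeneity and monotonicity, PS = (p₁ − p₀) / (1 − p₀).
PS = (0.029 − 0.0055) / (1 − 0.0055) = 0.0235 / 0.9945 ≈ 0.0236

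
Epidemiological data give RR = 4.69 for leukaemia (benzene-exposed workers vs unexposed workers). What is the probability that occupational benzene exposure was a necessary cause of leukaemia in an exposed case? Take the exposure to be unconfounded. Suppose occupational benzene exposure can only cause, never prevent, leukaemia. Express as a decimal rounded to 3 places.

PN ≈ 0.787

Under exogeneity and monotonicity, PN = (RR − 1) / RR = 1 − 1/RR.
PN = (4.69 − 1) / 4.69 = 3.69 / 4.69 ≈ 0.7868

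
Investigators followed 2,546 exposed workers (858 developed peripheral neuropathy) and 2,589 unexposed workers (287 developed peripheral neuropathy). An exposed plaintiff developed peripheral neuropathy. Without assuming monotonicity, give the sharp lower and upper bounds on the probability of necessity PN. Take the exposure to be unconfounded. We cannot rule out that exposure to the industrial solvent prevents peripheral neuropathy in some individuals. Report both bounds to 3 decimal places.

p₁ = P(outcome | exposed) = 858/2546 = 0.337
p₀ = P(outcome | unexposed) = 287/2589 = 0.11085
Under exogeneity alone the bounds on PN are max{0,(p₁−p₀)/p₁} ≤ PN ≤ min{1,(1−p₀)/p₁}.
  lower = (p₁ − p₀)/p₁ = 0.22615 / 0.337 ≈ 0.6711
  upper = min{1, (1 − p₀)/p₁} = 0.88915 / 0.337 ≈ 2.6384 → capped at 1

0.671 ≤ PN ≤ 1.000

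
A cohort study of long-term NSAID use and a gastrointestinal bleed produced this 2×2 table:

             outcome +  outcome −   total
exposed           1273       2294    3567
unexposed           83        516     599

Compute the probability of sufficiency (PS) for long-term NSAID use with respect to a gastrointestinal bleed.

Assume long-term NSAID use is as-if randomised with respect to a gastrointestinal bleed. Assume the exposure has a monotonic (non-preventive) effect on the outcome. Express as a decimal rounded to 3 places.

PS ≈ 0.253

p₁ = P(outcome | exposed) = 1273/3567 = 0.35688
p₀ = P(outcome | unexposed) = 83/599 = 0.13856
Under exogeneity and monotonicity, PS = (p₁ − p₀) / (1 − p₀).
PS = (0.35688 − 0.13856) / (1 − 0.13856) = 0.21832 / 0.86144 ≈ 0.2534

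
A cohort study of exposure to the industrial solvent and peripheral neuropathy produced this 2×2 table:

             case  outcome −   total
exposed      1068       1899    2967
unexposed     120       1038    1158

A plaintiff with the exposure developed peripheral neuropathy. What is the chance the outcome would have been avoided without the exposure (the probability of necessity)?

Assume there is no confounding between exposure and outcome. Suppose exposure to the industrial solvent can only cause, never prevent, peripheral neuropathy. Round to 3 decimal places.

p₁ = P(outcome | exposed) = 1068/2967 = 0.35996
p₀ = P(outcome | unexposed) = 120/1158 = 0.10363
Under exogeneity and monotonicity, PN = (p₁ − p₀)/p₁.
PN = (0.35996 − 0.10363) / 0.35996 ≈ 0.7121

PN ≈ 0.712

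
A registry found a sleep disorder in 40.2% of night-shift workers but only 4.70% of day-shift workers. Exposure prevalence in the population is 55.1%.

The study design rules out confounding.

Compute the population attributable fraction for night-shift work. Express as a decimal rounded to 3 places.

p₁ = 0.402, p₀ = 0.047.
Overall risk P(Y=1) = π·p₁ + (1−π)·p₀ = 0.551×0.402 + 0.449×0.047 = 0.24261.
Under exogeneity, PAF = [P(Y=1) − p₀] / P(Y=1).
PAF = (0.24261 − 0.047) / 0.24261 ≈ 0.8063

PAF ≈ 0.806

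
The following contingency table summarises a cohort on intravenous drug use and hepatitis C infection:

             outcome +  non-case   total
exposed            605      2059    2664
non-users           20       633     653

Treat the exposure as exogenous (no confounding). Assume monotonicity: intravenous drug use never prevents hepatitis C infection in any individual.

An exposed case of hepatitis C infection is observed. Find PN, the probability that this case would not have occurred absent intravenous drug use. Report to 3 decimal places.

PN ≈ 0.865

p₁ = P(outcome | exposed) = 605/2664 = 0.2271
p₀ = P(outcome | unexposed) = 20/653 = 0.030628
Under exogeneity and monotonicity, PN = (p₁ − p₀)/p₁.
PN = (0.2271 − 0.030628) / 0.2271 ≈ 0.8651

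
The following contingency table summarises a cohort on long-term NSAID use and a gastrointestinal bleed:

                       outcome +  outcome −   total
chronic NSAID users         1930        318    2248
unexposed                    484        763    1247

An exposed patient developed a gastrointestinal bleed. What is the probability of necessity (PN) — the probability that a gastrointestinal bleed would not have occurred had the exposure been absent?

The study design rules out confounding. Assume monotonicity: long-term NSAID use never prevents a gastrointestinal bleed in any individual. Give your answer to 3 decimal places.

p₁ = P(outcome | exposed) = 1930/2248 = 0.85854
p₀ = P(outcome | unexposed) = 484/1247 = 0.38813
Under exogeneity and monotonicity, PN = (p₁ − p₀)/p₁.
PN = (0.85854 − 0.38813) / 0.85854 ≈ 0.5479

PN ≈ 0.548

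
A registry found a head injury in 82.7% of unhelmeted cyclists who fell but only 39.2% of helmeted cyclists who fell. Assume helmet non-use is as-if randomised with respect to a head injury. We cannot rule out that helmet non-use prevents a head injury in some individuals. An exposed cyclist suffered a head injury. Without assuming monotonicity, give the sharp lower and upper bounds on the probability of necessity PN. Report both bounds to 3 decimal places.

0.526 ≤ PN ≤ 0.735

p₁ = 0.827, p₀ = 0.392.
Under exogeneity alone the bounds on PN are max{0,(p₁−p₀)/p₁} ≤ PN ≤ min{1,(1−p₀)/p₁}.
  lower = (p₁ − p₀)/p₁ = 0.435 / 0.827 ≈ 0.5260
  upper = min{1, (1 − p₀)/p₁} = 0.608 / 0.827 ≈ 0.7352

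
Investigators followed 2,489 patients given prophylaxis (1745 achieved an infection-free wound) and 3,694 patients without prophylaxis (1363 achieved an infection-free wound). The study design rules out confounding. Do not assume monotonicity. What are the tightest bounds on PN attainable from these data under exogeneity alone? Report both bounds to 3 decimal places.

p₁ = P(outcome | exposed) = 1745/2489 = 0.70108
p₀ = P(outcome | unexposed) = 1363/3694 = 0.36898
Under exogeneity alone the bounds on PN are max{0,(p₁−p₀)/p₁} ≤ PN ≤ min{1,(1−p₀)/p₁}.
  lower = (p₁ − p₀)/p₁ = 0.33211 / 0.70108 ≈ 0.4737
  upper = min{1, (1 − p₀)/p₁} = 0.63102 / 0.70108 ≈ 0.9001

0.474 ≤ PN ≤ 0.900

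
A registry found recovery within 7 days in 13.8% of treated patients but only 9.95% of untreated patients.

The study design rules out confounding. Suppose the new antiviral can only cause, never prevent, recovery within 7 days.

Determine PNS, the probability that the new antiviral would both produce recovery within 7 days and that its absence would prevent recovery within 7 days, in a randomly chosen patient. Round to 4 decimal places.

PNS ≈ 0.0385

p₁ = 0.138, p₀ = 0.0995.
Under exogeneity and monotonicity, PNS = p₁ − p₀.
PNS = 0.138 − 0.0995 = 0.0385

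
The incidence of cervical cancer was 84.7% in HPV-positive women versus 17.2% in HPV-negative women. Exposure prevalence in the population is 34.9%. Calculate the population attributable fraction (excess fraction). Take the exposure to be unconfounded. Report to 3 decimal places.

p₁ = 0.847, p₀ = 0.172.
Overall risk P(Y=1) = π·p₁ + (1−π)·p₀ = 0.349×0.847 + 0.651×0.172 = 0.40757.
Under exogeneity, PAF = [P(Y=1) − p₀] / P(Y=1).
PAF = (0.40757 − 0.172) / 0.40757 ≈ 0.5780

PAF ≈ 0.578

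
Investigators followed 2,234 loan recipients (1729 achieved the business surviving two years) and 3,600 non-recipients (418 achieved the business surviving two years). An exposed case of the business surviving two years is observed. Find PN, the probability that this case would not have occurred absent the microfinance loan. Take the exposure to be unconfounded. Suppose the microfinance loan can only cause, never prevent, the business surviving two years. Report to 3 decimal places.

PN ≈ 0.850

p₁ = P(outcome | exposed) = 1729/2234 = 0.77395
p₀ = P(outcome | unexposed) = 418/3600 = 0.11611
Under exogeneity and monotonicity, PN = (p₁ − p₀) / p₁.
PN = (0.77395 − 0.11611) / 0.77395 = 0.65784 / 0.77395 ≈ 0.8500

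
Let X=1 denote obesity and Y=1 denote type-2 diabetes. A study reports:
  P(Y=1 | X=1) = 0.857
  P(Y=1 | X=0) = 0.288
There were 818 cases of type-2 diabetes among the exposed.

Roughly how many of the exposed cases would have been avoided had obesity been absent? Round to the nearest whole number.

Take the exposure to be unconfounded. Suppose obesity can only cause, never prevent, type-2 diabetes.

Let p₁ = 0.857, p₀ = 0.288.
PN = (p₁ − p₀)/p₁ = (0.857 − 0.288) / 0.857 ≈ 0.66394.
Attributable cases ≈ PN × (exposed cases) = 0.66394 × 818 ≈ 543.11.

about 543 cases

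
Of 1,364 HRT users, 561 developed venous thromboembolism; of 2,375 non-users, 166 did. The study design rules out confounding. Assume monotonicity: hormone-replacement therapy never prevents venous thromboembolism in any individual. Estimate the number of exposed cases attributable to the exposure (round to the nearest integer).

p₁ = P(outcome | exposed) = 561/1364 = 0.41129
p₀ = P(outcome | unexposed) = 166/2375 = 0.069895
PN = (p₁ − p₀)/p₁ = (0.41129 − 0.069895) / 0.41129 ≈ 0.83006.
Attributable cases ≈ PN × (exposed cases) = 0.83006 × 561 ≈ 465.66.

about 466 cases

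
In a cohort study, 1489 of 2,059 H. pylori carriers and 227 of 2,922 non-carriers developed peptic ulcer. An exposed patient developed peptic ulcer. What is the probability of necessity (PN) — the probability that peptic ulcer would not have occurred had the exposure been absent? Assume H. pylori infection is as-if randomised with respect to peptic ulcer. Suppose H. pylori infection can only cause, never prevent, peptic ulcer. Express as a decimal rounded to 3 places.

PN ≈ 0.893

p₁ = P(outcome | exposed) = 1489/2059 = 0.72317
p₀ = P(outcome | unexposed) = 227/2922 = 0.077687
Under exogeneity and monotonicity, PN = (p₁ − p₀) / p₁.
PN = (0.72317 − 0.077687) / 0.72317 = 0.64548 / 0.72317 ≈ 0.8926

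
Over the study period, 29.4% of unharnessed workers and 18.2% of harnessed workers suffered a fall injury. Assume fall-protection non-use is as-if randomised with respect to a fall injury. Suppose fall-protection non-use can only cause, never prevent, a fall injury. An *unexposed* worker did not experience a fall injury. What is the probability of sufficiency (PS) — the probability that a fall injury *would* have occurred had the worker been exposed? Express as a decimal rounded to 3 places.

p₁ = 0.294, p₀ = 0.182.
Under exogeneity and monotonicity, PS = (p₁ − p₀) / (1 − p₀).
PS = (0.294 − 0.182) / (1 − 0.182) = 0.112 / 0.818 ≈ 0.1369

PS ≈ 0.137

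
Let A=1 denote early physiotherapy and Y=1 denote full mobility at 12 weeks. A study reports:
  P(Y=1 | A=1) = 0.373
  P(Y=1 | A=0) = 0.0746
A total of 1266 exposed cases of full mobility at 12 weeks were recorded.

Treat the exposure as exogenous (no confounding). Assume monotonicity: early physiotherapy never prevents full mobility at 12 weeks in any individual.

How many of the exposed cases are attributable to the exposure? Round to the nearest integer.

about 1013 cases

Let p₁ = 0.373, p₀ = 0.0746.
PN = (p₁ − p₀)/p₁ = (0.373 − 0.0746) / 0.373 ≈ 0.80000.
Attributable cases ≈ PN × (exposed cases) = 0.80000 × 1266 ≈ 1012.80.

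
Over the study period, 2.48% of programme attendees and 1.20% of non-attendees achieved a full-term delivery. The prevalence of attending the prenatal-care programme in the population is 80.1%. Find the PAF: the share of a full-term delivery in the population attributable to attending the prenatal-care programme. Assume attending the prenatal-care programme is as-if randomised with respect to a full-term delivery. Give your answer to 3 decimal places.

PAF ≈ 0.461

p₁ = 0.0248, p₀ = 0.012.
Overall risk P(Y=1) = π·p₁ + (1−π)·p₀ = 0.801×0.0248 + 0.199×0.012 = 0.022253.
Under exogeneity, PAF = [P(Y=1) − p₀] / P(Y=1).
PAF = (0.022253 − 0.012) / 0.022253 ≈ 0.4607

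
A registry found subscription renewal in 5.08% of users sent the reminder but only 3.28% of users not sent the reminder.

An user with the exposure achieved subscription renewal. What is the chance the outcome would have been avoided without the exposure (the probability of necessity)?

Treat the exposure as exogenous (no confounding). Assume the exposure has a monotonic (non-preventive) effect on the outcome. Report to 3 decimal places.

p₁ = 0.0508, p₀ = 0.0328.
Under exogeneity and monotonicity, PN = (p₁ − p₀) / p₁.
PN = (0.0508 − 0.0328) / 0.0508 = 0.018 / 0.0508 ≈ 0.3543

PN ≈ 0.354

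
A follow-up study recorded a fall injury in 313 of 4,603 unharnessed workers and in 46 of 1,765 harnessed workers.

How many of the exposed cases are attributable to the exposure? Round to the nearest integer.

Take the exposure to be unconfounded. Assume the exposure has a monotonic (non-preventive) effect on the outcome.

p₁ = P(outcome | exposed) = 313/4603 = 0.067999
p₀ = P(outcome | unexposed) = 46/1765 = 0.026062
PN = (p₁ − p₀)/p₁ = (0.067999 − 0.026062) / 0.067999 ≈ 0.61673.
Attributable cases ≈ PN × (exposed cases) = 0.61673 × 313 ≈ 193.04.

about 193 cases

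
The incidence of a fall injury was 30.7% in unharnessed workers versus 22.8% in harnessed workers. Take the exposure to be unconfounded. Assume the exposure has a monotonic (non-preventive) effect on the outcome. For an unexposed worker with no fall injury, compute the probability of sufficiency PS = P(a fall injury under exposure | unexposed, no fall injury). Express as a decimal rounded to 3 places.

p₁ = 0.307, p₀ = 0.228.
Under exogeneity and monotonicity, PS = (p₁ − p₀) / (1 − p₀).
PS = (0.307 − 0.228) / (1 − 0.228) = 0.079 / 0.772 ≈ 0.1023

PS ≈ 0.102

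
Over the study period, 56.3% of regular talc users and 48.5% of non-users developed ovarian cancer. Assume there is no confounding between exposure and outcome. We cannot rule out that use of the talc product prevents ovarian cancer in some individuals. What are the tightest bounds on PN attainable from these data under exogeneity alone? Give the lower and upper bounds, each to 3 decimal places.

0.139 ≤ PN ≤ 0.915

p₁ = 0.563, p₀ = 0.485.
Under exogeneity alone the bounds on PN are max{0,(p₁−p₀)/p₁} ≤ PN ≤ min{1,(1−p₀)/p₁}.
  lower = (p₁ − p₀)/p₁ = 0.078 / 0.563 ≈ 0.1385
  upper = min{1, (1 − p₀)/p₁} = 0.515 / 0.563 ≈ 0.9147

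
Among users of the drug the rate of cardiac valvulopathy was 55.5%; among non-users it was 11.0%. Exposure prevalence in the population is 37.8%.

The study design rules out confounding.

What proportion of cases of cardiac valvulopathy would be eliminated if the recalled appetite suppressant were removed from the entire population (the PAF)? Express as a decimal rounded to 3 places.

PAF ≈ 0.605

p₁ = 0.555, p₀ = 0.11.
Overall risk P(Y=1) = π·p₁ + (1−π)·p₀ = 0.378×0.555 + 0.622×0.11 = 0.27821.
Under exogeneity, PAF = [P(Y=1) − p₀] / P(Y=1).
PAF = (0.27821 − 0.11) / 0.27821 ≈ 0.6046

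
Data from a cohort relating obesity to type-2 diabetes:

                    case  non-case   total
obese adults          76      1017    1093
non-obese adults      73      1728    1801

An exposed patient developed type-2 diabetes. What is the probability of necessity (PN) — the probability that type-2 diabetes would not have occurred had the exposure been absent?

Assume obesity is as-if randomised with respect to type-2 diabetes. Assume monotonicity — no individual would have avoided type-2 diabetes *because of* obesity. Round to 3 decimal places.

p₁ = P(outcome | exposed) = 76/1093 = 0.069533
p₀ = P(outcome | unexposed) = 73/1801 = 0.040533
Under exogeneity and monotonicity, PN = (p₁ − p₀) / p₁.
PN = (0.069533 − 0.040533) / 0.069533 = 0.029 / 0.069533 ≈ 0.4171

PN ≈ 0.417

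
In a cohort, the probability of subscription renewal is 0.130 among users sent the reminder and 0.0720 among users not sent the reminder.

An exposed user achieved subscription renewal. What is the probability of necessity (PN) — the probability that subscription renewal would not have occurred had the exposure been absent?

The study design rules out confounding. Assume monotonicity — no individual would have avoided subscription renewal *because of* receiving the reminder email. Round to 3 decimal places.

PN ≈ 0.446

Let p₁ = 0.13, p₀ = 0.072.
Under exogeneity and monotonicity, PN = (p₁ − p₀) / p₁.
PN = (0.13 − 0.072) / 0.13 = 0.058 / 0.13 ≈ 0.4462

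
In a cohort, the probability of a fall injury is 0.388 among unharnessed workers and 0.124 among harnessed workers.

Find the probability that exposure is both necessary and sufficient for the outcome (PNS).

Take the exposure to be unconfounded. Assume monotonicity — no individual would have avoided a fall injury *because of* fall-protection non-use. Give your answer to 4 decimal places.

Let p₁ = 0.388, p₀ = 0.124.
Under exogeneity and monotonicity, PNS = p₁ − p₀.
PNS = 0.388 − 0.124 = 0.264

PNS ≈ 0.2640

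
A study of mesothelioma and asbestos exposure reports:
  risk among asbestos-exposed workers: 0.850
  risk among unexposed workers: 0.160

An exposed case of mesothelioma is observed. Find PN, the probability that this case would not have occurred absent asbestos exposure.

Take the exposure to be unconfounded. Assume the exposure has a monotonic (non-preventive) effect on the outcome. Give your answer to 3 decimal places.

PN ≈ 0.812

Let p₁ = 0.85, p₀ = 0.16.
Under exogeneity and monotonicity, PN = (p₁ − p₀) / p₁.
PN = (0.85 − 0.16) / 0.85 = 0.69 / 0.85 ≈ 0.8118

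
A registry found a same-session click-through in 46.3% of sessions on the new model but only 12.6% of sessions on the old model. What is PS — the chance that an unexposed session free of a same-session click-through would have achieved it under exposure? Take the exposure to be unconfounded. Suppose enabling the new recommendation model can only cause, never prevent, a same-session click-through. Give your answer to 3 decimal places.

PS ≈ 0.386

p₁ = 0.463, p₀ = 0.126.
Under exogeneity and monotonicity, PS = (p₁ − p₀) / (1 − p₀).
PS = (0.463 − 0.126) / (1 − 0.126) = 0.337 / 0.874 ≈ 0.3856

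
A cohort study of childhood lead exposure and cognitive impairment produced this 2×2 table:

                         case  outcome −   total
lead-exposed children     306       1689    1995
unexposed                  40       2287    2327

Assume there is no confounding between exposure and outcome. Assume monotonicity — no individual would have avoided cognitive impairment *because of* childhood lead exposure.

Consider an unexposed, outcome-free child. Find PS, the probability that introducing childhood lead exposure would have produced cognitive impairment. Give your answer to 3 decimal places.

p₁ = P(outcome | exposed) = 306/1995 = 0.15338
p₀ = P(outcome | unexposed) = 40/2327 = 0.01719
Under exogeneity and monotonicity, PS = (p₁ − p₀)/(1 − p₀).
PS = (0.15338 − 0.01719) / 0.98281 ≈ 0.1386

PS ≈ 0.139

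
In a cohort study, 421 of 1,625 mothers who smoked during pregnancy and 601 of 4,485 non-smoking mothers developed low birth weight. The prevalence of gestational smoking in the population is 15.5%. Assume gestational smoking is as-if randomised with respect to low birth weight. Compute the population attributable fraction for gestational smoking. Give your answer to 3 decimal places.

PAF ≈ 0.126

p₁ = P(outcome | exposed) = 421/1625 = 0.25908
p₀ = P(outcome | unexposed) = 601/4485 = 0.134
Overall risk P(Y=1) = π·p₁ + (1−π)·p₀ = 0.155×0.25908 + 0.845×0.134 = 0.15339.
Under exogeneity, PAF = [P(Y=1) − p₀] / P(Y=1).
PAF = (0.15339 − 0.134) / 0.15339 ≈ 0.1264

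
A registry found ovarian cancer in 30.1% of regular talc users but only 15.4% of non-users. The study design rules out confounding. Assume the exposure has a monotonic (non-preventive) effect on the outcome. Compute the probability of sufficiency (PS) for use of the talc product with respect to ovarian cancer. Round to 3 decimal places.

p₁ = 0.301, p₀ = 0.154.
Under exogeneity and monotonicity, PS = (p₁ − p₀) / (1 − p₀).
PS = (0.301 − 0.154) / (1 − 0.154) = 0.147 / 0.846 ≈ 0.1738

PS ≈ 0.174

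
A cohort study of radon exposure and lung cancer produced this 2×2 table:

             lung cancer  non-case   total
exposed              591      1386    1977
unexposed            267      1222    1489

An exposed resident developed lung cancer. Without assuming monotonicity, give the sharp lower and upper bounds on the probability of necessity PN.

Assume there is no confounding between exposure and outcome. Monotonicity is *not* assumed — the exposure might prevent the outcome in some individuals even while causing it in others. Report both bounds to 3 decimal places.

0.400 ≤ PN ≤ 1.000

p₁ = P(outcome | exposed) = 591/1977 = 0.29894
p₀ = P(outcome | unexposed) = 267/1489 = 0.17931
Under exogeneity alone the bounds on PN are max{0,(p₁−p₀)/p₁} ≤ PN ≤ min{1,(1−p₀)/p₁}.
  lower = (p₁ − p₀)/p₁ = 0.11962 / 0.29894 ≈ 0.4002
  upper = min{1, (1 − p₀)/p₁} = 0.82069 / 0.29894 ≈ 2.7453 → capped at 1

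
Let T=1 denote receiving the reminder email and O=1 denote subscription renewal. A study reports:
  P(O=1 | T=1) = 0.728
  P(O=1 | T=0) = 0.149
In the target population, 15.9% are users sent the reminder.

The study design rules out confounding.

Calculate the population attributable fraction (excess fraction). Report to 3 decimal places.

Let p₁ = 0.728, p₀ = 0.149.
Overall risk P(Y=1) = π·p₁ + (1−π)·p₀ = 0.159×0.728 + 0.841×0.149 = 0.24106.
Under exogeneity, PAF = [P(Y=1) − p₀] / P(Y=1).
PAF = (0.24106 − 0.149) / 0.24106 ≈ 0.3819

PAF ≈ 0.382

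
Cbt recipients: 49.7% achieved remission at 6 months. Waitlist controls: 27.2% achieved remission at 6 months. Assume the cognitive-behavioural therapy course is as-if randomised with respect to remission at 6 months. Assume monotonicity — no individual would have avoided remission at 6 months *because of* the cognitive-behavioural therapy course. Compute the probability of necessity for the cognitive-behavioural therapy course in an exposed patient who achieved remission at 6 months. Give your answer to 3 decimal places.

PN ≈ 0.453

p₁ = 0.497, p₀ = 0.272.
Under exogeneity and monotonicity, PN = (p₁ − p₀) / p₁.
PN = (0.497 − 0.272) / 0.497 = 0.225 / 0.497 ≈ 0.4527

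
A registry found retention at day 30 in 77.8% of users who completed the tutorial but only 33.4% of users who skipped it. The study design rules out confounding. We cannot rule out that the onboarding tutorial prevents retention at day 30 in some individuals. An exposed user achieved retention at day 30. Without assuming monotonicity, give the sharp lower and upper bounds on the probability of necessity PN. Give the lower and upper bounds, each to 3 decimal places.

p₁ = 0.778, p₀ = 0.334.
Under exogeneity alone the bounds on PN are max{0,(p₁−p₀)/p₁} ≤ PN ≤ min{1,(1−p₀)/p₁}.
  lower = (p₁ − p₀)/p₁ = 0.444 / 0.778 ≈ 0.5707
  upper = min{1, (1 − p₀)/p₁} = 0.666 / 0.778 ≈ 0.8560

0.571 ≤ PN ≤ 0.856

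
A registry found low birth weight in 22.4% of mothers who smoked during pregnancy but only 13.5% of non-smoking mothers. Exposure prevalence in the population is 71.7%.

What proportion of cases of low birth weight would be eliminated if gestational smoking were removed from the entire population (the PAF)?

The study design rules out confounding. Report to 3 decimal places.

p₁ = 0.224, p₀ = 0.135.
Overall risk P(Y=1) = π·p₁ + (1−π)·p₀ = 0.717×0.224 + 0.283×0.135 = 0.19881.
Under exogeneity, PAF = [P(Y=1) − p₀] / P(Y=1).
PAF = (0.19881 − 0.135) / 0.19881 ≈ 0.3210

PAF ≈ 0.321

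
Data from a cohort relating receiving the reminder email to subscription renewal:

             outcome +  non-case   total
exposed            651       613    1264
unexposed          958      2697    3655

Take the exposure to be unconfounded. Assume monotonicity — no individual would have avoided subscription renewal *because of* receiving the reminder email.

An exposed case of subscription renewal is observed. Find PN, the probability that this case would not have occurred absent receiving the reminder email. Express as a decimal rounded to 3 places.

p₁ = P(outcome | exposed) = 651/1264 = 0.51503
p₀ = P(outcome | unexposed) = 958/3655 = 0.26211
Under exogeneity and monotonicity, PN = (p₁ − p₀) / p₁.
PN = (0.51503 − 0.26211) / 0.51503 = 0.25292 / 0.51503 ≈ 0.4911

PN ≈ 0.491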